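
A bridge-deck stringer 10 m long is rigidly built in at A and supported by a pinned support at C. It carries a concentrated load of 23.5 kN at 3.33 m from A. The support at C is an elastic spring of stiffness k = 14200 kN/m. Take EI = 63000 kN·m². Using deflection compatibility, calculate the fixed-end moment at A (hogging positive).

Release the roller at C. Primary structure: cantilever fixed at A.
Deflection at C on the released cantilever, summing each load's contribution:
  point load 23.5 at a = 3.33: Pa²(3L − a)/(6EI) = 1158/EI
Tip deflection under a unit load at C: L³/(3EI) = 333.3/EI.
With EI = 63000 kN·m²: δ_0 = 0.018386 m and δ_{CC} = 0.005291 m/kN.
Compatibility — the spring shortens by R_C/k under the reaction it provides: δ_0 − R_C·δ_{CC} = R_C/k. With 1/k = 0.00007 m/kN, R_C = δ_0 / (δ_{CC} + 1/k) = 0.018386 / (0.005291 + 0.00007) = 3.429 kN.
Moment equilibrium about A: M_A = Σ(load moments about A) − R_C·L = 78.25 − 3.429×10 = 43.96 kN·m.

M_A = 43.96 kN·m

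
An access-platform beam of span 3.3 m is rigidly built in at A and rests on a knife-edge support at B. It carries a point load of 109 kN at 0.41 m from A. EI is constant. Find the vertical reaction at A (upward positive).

R_A = 106.6 kN

Release the roller at B. Primary structure: cantilever fixed at A.
Downward deflection at the released point B due to the loads:
  point load 109 at a = 0.41: Pa²(3L − a)/(6EI) = 28.98/EI
Tip deflection under a unit load at B: L³/(3EI) = 11.98/EI.
Compatibility at B: δ_0 − R_B·δ_{BB} = 0, so R_B = 28.98/11.98 = 2.419 kN.
Vertical equilibrium: R_A = ΣP − R_B = 109 − 2.419 = 106.6 kN.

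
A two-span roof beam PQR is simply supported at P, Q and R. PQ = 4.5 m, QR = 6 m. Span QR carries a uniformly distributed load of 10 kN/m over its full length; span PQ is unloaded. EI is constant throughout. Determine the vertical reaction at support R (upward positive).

R_R = 25.71 kN

Release continuity at Q by inserting a hinge; the redundant is the internal moment M_Q. The primary structure is two simply-supported spans PQ and QR.
Discontinuity in slope at Q on the released structure — sum the simple-span end rotations:
  span QR: UDL 10: wL³/(24EI) = 90/EI
  relative rotation θ_0 = (0 + 90)/EI = 90/EI
A unit hogging moment at Q produces rotation L₁/(3EI) + L₂/(3EI) = 3.5/EI.
Slope continuity at Q: θ_0 = M_Q·3.5/EI, so M_Q = 90/3.5 = 25.71 kN·m (hogging).
Span QR, ΣM about R: R_Q^{QR}·6 = 180 + 25.71, so R_Q^{QR} = 34.29 kN and R_R = 60 − 34.29 = 25.71 kN.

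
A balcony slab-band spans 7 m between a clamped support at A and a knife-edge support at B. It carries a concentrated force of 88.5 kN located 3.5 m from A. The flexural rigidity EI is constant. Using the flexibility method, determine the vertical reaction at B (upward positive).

R_B = 27.66 kN

Remove the prop at B; the released (primary) structure is a cantilever built in at A.
Primary-structure tip deflection at B by superposition:
  point load 88.5 at a = 3.5: Pa²(3L − a)/(6EI) = 3162/EI
Tip deflection under a unit load at B: L³/(3EI) = 114.3/EI.
Compatibility at B: δ_0 − R_B·δ_{BB} = 0, so R_B = 3162/114.3 = 27.66 kN.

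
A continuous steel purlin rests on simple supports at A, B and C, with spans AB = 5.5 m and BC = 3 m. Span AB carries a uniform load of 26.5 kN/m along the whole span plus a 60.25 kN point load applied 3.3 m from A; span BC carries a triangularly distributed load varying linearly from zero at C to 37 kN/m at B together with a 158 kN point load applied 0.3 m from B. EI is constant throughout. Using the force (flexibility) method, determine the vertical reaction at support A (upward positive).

R_A = 73.68 kN

Release continuity at B by inserting a hinge; the redundant is the internal moment M_B. The primary structure is two simply-supported spans AB and BC.
Rotations at B on the released spans (each span's end-slope, ×1/EI):
  span AB: UDL 26.5: wL³/(24EI) = 183.7/EI
  span AB: point load 60.25 at a = 3.3: Pab(L + a)/(6LEI) = 116.6/EI
  span BC: triangular load, peak 37: w₀L³/(45EI) = 22.2/EI
  span BC: point load 158 at a = 0.3: Pab(L + b)/(6LEI) = 40.53/EI
  relative rotation θ_0 = (300.3 + 62.73)/EI = 363.1/EI
A unit hogging moment at B produces rotation L₁/(3EI) + L₂/(3EI) = 2.833/EI.
Slope continuity at B: θ_0 = M_B·2.833/EI, so M_B = 363.1/2.833 = 128.1 kN·m (hogging).
Span AB, ΣM about A with M_B applied at B: R_B^{AB}·5.5 = 599.6 + 128.1, so R_B^{AB} = 132.3 kN and R_A = 206 − 132.3 = 73.68 kN.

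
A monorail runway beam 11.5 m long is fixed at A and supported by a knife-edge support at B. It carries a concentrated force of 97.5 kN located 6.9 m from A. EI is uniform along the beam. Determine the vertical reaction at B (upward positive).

Release the roller at B. Primary structure: cantilever fixed at A.
Primary-structure tip deflection at B by superposition:
  point load 97.5 at a = 6.9: Pa²(3L − a)/(6EI) = 21353/EI
Flexibility coefficient — unit upward force at B: δ_{BB} = L³/(3EI) = 507/EI.
The prop prevents deflection at B: R_B = δ_0/δ_{BB} = 21353/507 = 42.12 kN.

R_B = 42.12 kN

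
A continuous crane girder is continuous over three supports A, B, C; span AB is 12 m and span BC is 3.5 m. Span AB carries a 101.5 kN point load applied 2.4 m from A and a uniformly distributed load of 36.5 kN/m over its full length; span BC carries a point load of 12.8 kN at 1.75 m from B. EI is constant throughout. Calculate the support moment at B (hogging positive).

M_B = 601.1 kN·m

Insert a hinge at B; M_B is the redundant, and each span becomes simply supported.
Rotations at B on the released spans (each span's end-slope, ×1/EI):
  span AB: point load 101.5 at a = 2.4: Pab(L + a)/(6LEI) = 467.7/EI
  span AB: UDL 36.5: wL³/(24EI) = 2628/EI
  span BC: point load 12.8 at a = 1.75: Pab(L + b)/(6LEI) = 9.8/EI
  relative rotation θ_0 = (3096 + 9.8)/EI = 3106/EI
A unit hogging moment at B produces rotation L₁/(3EI) + L₂/(3EI) = 5.167/EI.
Slope continuity at B: θ_0 = M_B·5.167/EI, so M_B = 3106/5.167 = 601.1 kN·m (hogging).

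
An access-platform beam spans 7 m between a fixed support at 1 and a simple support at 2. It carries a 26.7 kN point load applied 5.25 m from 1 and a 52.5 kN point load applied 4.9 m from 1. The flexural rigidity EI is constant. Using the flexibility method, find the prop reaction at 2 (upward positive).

Choose R_2 as the redundant. The primary structure is the cantilever fixed at 1.
Free-end deflection of the primary structure under the applied loading (downward +):
  point load 26.7 at a = 5.25: Pa²(3L − a)/(6EI) = 1932/EI
  point load 52.5 at a = 4.9: Pa²(3L − a)/(6EI) = 3382/EI
  δ_0 = 5314/EI
Flexibility coefficient — unit upward force at 2: δ_{22} = L³/(3EI) = 114.3/EI.
The prop prevents deflection at 2: R_2 = δ_0/δ_{22} = 5314/114.3 = 46.48 kN.

R_2 = 46.48 kN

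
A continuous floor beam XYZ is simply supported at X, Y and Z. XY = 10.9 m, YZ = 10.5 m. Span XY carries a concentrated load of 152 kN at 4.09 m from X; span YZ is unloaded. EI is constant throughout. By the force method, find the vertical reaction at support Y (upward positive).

R_Y = 82.47 kN

Take M_Y as the redundant. Released structure: two simple spans XY and YZ with a hinge at Y.
End slopes at the hinge Y, treating each span as simply supported:
  span XY: point load 152 at a = 4.09: Pab(L + a)/(6LEI) = 970.4/EI
  relative rotation θ_0 = (970.4 + 0)/EI = 970.4/EI
A unit hogging moment at Y produces rotation L₁/(3EI) + L₂/(3EI) = 7.133/EI.
Compatibility: M_Y·(L₁+L₂)/(3EI) = θ_0, giving M_Y = 136 kN·m (hogging).
Span XY, ΣM about X with M_Y applied at Y: R_Y^{XY}·10.9 = 621.7 + 136, so R_Y^{XY} = 69.51 kN and R_X = 152 − 69.51 = 82.49 kN.
Span YZ, ΣM about Z: R_Y^{YZ}·10.5 = 0 + 136, so R_Y^{YZ} = 12.96 kN and R_Z = 0 − 12.96 = -12.96 kN.
R_Y = 69.51 + 12.96 = 82.47 kN.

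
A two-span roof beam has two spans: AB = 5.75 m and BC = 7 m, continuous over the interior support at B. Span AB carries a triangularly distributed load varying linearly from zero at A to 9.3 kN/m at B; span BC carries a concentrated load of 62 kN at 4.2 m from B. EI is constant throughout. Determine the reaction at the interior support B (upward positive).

R_B = 58.23 kN

Release continuity at B by inserting a hinge; the redundant is the internal moment M_B. The primary structure is two simply-supported spans AB and BC.
Rotations at B on the released spans (each span's end-slope, ×1/EI):
  span AB: triangular load, peak 9.3: w₀L³/(45EI) = 39.29/EI
  span BC: point load 62 at a = 4.2: Pab(L + b)/(6LEI) = 170.1/EI
  relative rotation θ_0 = (39.29 + 170.1)/EI = 209.4/EI
A unit hogging moment at B produces rotation L₁/(3EI) + L₂/(3EI) = 4.25/EI.
Compatibility: M_B·(L₁+L₂)/(3EI) = θ_0, giving M_B = 49.27 kN·m (hogging).
Span AB, ΣM about A with M_B applied at B: R_B^{AB}·5.75 = 102.5 + 49.27, so R_B^{AB} = 26.39 kN and R_A = 26.74 − 26.39 = 0.343 kN.
Span BC, ΣM about C: R_B^{BC}·7 = 173.6 + 49.27, so R_B^{BC} = 31.84 kN and R_C = 62 − 31.84 = 30.16 kN.
R_B = 26.39 + 31.84 = 58.23 kN.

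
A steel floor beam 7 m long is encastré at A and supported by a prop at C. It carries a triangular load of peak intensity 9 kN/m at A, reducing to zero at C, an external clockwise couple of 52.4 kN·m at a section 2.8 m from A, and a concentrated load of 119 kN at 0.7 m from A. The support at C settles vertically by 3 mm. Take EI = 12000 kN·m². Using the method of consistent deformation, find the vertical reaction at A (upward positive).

Choose R_C as the redundant. The primary structure is the cantilever fixed at A.
Primary-structure tip deflection at C by superposition:
  triangular load, peak 9 at the fixed end: w₀L⁴/(30EI) = 720.3/EI
  clockwise couple 52.4 at a = 2.8: M₀a(2L − a)/(2EI) = 821.6/EI
  point load 119 at a = 0.7: Pa²(3L − a)/(6EI) = 197.3/EI
  δ_0 = 1739/EI
Tip deflection under a unit load at C: L³/(3EI) = 114.3/EI.
With EI = 12000 kN·m²: δ_0 = 0.14493 m and δ_{CC} = 0.009528 m/kN.
Compatibility — the beam at C must follow the support down by 0.003 m: δ_0 − R_C·δ_{CC} = 0.003, so R_C = (0.14493 − 0.003)/0.009528 = 14.9 kN.
Vertical equilibrium: R_A = ΣP − R_C = 150.5 − 14.9 = 135.6 kN.

R_A = 135.6 kN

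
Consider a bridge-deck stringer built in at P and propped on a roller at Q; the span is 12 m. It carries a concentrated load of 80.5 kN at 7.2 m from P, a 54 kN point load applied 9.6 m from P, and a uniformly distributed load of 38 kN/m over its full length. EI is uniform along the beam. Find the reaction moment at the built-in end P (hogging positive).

Remove the prop at Q; the released (primary) structure is a cantilever built in at P.
Downward deflection at the released point Q due to the loads:
  point load 80.5 at a = 7.2: Pa²(3L − a)/(6EI) = 20031/EI
  point load 54 at a = 9.6: Pa²(3L − a)/(6EI) = 21897/EI
  UDL 38: wL⁴/(8EI) = 98496/EI
  δ_0 = 140424/EI
Tip deflection under a unit load at Q: L³/(3EI) = 576/EI.
The prop prevents deflection at Q: R_Q = δ_0/δ_{QQ} = 140424/576 = 243.8 kN.
Moment equilibrium about P: M_P = Σ(load moments about P) − R_Q·L = 3834 − 243.8×12 = 908.5 kN·m.

M_P = 908.5 kN·m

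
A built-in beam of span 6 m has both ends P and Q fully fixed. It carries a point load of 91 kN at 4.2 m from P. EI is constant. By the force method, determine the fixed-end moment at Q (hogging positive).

M_Q = 80.26 kN·m

Release both end moments; the primary structure is a simply-supported span PQ with redundants M_P and M_Q.
On the primary (simply-supported) span, the end slopes from the loading are:
  at P: point load 91 at a = 4.2: Pab(L + b)/(6LEI) = 149.1/EI
  at Q: point load 91 at a = 4.2: Pab(L + a)/(6LEI) = 194.9/EI
  θ_P0 = 149.1/EI,  θ_Q0 = 194.9/EI
Flexibility coefficients: a unit moment at one end gives L/(3EI) there and L/(6EI) at the far end, so f₁₁ = f₂₂ = 2/EI and f₁₂ = f₂₁ = 1/EI.
Compatibility — zero rotation at each built-in end:
  2 M_P + 1 M_Q = 149.1
  1 M_P + 2 M_Q = 194.9
Solving the pair gives M_P = 34.4 kN·m and M_Q = 80.26 kN·m (hogging).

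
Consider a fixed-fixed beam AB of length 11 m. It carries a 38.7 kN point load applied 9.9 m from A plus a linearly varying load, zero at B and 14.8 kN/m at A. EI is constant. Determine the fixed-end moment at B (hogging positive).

Take the two fixed-end moments M_A, M_B as redundants; the released structure is the simple span AB.
On the primary (simply-supported) span, the end slopes from the loading are:
  at A: point load 38.7 at a = 9.9: Pab(L + b)/(6LEI) = 77.26/EI
  at B: point load 38.7 at a = 9.9: Pab(L + a)/(6LEI) = 133.5/EI
  at A: triangular load, peak 14.8: w₀L³/(45EI) = 437.8/EI
  at B: triangular load, peak 14.8: 7w₀L³/(360EI) = 383/EI
  θ_A0 = 515/EI,  θ_B0 = 516.5/EI
Flexibility coefficients: a unit moment at one end gives L/(3EI) there and L/(6EI) at the far end, so f₁₁ = f₂₂ = 3.667/EI and f₁₂ = f₂₁ = 1.833/EI.
Compatibility — zero rotation at each built-in end:
  3.667 M_A + 1.833 M_B = 515
  1.833 M_A + 3.667 M_B = 516.5
Solving the pair gives M_A = 93.37 kN·m and M_B = 94.18 kN·m (hogging).

M_B = 94.18 kN·m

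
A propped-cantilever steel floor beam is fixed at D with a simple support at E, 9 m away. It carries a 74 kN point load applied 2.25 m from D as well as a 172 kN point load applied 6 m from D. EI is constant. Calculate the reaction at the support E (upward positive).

R_E = 95.54 kN

Choose R_E as the redundant. The primary structure is the cantilever fixed at D.
Free-end deflection of the primary structure under the applied loading (downward +):
  point load 74 at a = 2.25: Pa²(3L − a)/(6EI) = 1545/EI
  point load 172 at a = 6: Pa²(3L − a)/(6EI) = 21672/EI
  δ_0 = 23217/EI
Tip deflection under a unit load at E: L³/(3EI) = 243/EI.
The prop prevents deflection at E: R_E = δ_0/δ_{EE} = 23217/243 = 95.54 kN.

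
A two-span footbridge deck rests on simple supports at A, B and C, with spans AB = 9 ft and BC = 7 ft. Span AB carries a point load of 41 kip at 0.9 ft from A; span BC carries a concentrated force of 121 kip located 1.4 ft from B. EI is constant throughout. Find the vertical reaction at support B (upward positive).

Release continuity at B by inserting a hinge; the redundant is the internal moment M_B. The primary structure is two simply-supported spans AB and BC.
Rotations at B on the released spans (each span's end-slope, ×1/EI):
  span AB: point load 41 at a = 0.9: Pab(L + a)/(6LEI) = 54.8/EI
  span BC: point load 121 at a = 1.4: Pab(L + b)/(6LEI) = 284.6/EI
  relative rotation θ_0 = (54.8 + 284.6)/EI = 339.4/EI
A unit hogging moment at B produces rotation L₁/(3EI) + L₂/(3EI) = 5.333/EI.
Compatibility: M_B·(L₁+L₂)/(3EI) = θ_0, giving M_B = 63.64 kip·ft (hogging).
Span AB, ΣM about A with M_B applied at B: R_B^{AB}·9 = 36.9 + 63.64, so R_B^{AB} = 11.17 kip and R_A = 41 − 11.17 = 29.83 kip.
Span BC, ΣM about C: R_B^{BC}·7 = 677.6 + 63.64, so R_B^{BC} = 105.9 kip and R_C = 121 − 105.9 = 15.11 kip.
R_B = 11.17 + 105.9 = 117.1 kip.

R_B = 117.1 kip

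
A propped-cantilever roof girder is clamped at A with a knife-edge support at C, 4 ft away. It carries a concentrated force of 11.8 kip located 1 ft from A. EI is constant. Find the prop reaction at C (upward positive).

R_C = 1.014 kip

Remove the prop at C; the released (primary) structure is a cantilever built in at A.
Deflection at C on the released cantilever, summing each load's contribution:
  point load 11.8 at a = 1: Pa²(3L − a)/(6EI) = 21.63/EI
Tip deflection under a unit load at C: L³/(3EI) = 21.33/EI.
Compatibility at C: δ_0 − R_C·δ_{CC} = 0, so R_C = 21.63/21.33 = 1.014 kip.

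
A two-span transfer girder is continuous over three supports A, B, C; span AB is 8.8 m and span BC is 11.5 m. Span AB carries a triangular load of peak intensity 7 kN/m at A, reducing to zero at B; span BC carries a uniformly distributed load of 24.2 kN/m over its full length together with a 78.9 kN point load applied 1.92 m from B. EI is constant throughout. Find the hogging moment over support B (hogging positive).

M_B = 305.9 kN·m

Release continuity at B by inserting a hinge; the redundant is the internal moment M_B. The primary structure is two simply-supported spans AB and BC.
End slopes at the hinge B, treating each span as simply supported:
  span AB: triangular load, peak 7: 7w₀L³/(360EI) = 92.76/EI
  span BC: UDL 24.2: wL³/(24EI) = 1534/EI
  span BC: point load 78.9 at a = 1.92: Pab(L + b)/(6LEI) = 443.4/EI
  relative rotation θ_0 = (92.76 + 1977)/EI = 2070/EI
A unit hogging moment at B produces rotation L₁/(3EI) + L₂/(3EI) = 6.767/EI.
Compatibility: M_B·(L₁+L₂)/(3EI) = θ_0, giving M_B = 305.9 kN·m (hogging).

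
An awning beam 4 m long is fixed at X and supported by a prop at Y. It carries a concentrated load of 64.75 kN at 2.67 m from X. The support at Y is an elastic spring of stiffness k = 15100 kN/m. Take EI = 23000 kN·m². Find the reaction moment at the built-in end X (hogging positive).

M_X = 47.27 kN·m

Take the reaction at Y as the redundant and release it; the primary structure is a cantilever fixed at X.
Primary-structure tip deflection at Y by superposition:
  point load 64.75 at a = 2.67: Pa²(3L − a)/(6EI) = 717.8/EI
Tip deflection under a unit load at Y: L³/(3EI) = 21.33/EI.
With EI = 23000 kN·m²: δ_0 = 0.031208 m and δ_{YY} = 0.000928 m/kN.
Compatibility — the spring shortens by R_Y/k under the reaction it provides: δ_0 − R_Y·δ_{YY} = R_Y/k. With 1/k = 0.000066 m/kN, R_Y = δ_0 / (δ_{YY} + 1/k) = 0.031208 / (0.000928 + 0.000066) = 31.4 kN.
Moment equilibrium about X: M_X = Σ(load moments about X) − R_Y·L = 172.9 − 31.4×4 = 47.27 kN·m.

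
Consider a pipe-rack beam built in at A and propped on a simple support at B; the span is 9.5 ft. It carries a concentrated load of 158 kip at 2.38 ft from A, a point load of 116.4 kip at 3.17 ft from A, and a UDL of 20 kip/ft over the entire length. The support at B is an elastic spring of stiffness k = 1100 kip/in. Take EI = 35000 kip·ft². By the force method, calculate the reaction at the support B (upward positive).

R_B = 101.2 kip

Choose R_B as the redundant. The primary structure is the cantilever fixed at A.
Primary-structure tip deflection at B by superposition:
  point load 158 at a = 2.38: Pa²(3L − a)/(6EI) = 3896/EI
  point load 116.4 at a = 3.17: Pa²(3L − a)/(6EI) = 4938/EI
  UDL 20: wL⁴/(8EI) = 20363/EI
  δ_0 = 29197/EI
Tip deflection under a unit load at B: L³/(3EI) = 285.8/EI.
With EI = 35000 kip·ft²: δ_0 = 0.8342 ft and δ_{BB} = 0.008165 ft/kip.
Compatibility — the spring shortens by R_B/k under the reaction it provides: δ_0 − R_B·δ_{BB} = R_B/k. With 1/k = 1/(1100×12) ft/kip = 0.000076 ft/kip, R_B = δ_0 / (δ_{BB} + 1/k) = 0.8342 / (0.008165 + 0.000076) = 101.2 kip.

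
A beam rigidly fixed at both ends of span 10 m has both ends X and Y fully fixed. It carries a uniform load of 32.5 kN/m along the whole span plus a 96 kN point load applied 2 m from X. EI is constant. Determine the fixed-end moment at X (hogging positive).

Take the two fixed-end moments M_X, M_Y as redundants; the released structure is the simple span XY.
End rotations of the released simple span under the applied load (×1/EI):
  at X: UDL 32.5: wL³/(24EI) = 1354/EI
  at Y: UDL 32.5: wL³/(24EI) = 1354/EI
  at X: point load 96 at a = 2: Pab(L + b)/(6LEI) = 460.8/EI
  at Y: point load 96 at a = 2: Pab(L + a)/(6LEI) = 307.2/EI
  θ_X0 = 1815/EI,  θ_Y0 = 1661/EI
Flexibility coefficients: a unit moment at one end gives L/(3EI) there and L/(6EI) at the far end, so f₁₁ = f₂₂ = 3.333/EI and f₁₂ = f₂₁ = 1.667/EI.
Compatibility — zero rotation at each built-in end:
  3.333 M_X + 1.667 M_Y = 1815
  1.667 M_X + 3.333 M_Y = 1661
Solving the pair gives M_X = 393.7 kN·m and M_Y = 301.6 kN·m (hogging).

M_X = 393.7 kN·m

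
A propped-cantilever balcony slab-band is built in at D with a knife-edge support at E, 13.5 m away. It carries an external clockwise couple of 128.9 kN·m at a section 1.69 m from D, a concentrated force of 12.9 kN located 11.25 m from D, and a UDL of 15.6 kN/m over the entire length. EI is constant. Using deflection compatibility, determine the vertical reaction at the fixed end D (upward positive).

Take the reaction at E as the redundant and release it; the primary structure is a cantilever fixed at D.
Downward deflection at the released point E due to the loads:
  clockwise couple 128.9 at a = 1.69: M₀a(2L − a)/(2EI) = 2757/EI
  point load 12.9 at a = 11.25: Pa²(3L − a)/(6EI) = 7959/EI
  UDL 15.6: wL⁴/(8EI) = 64769/EI
  δ_0 = 75485/EI
Tip deflection under a unit load at E: L³/(3EI) = 820.1/EI.
Compatibility at E: δ_0 − R_E·δ_{EE} = 0, so R_E = 75485/820.1 = 92.04 kN.
Vertical equilibrium: R_D = ΣP − R_E = 223.5 − 92.04 = 131.5 kN.

R_D = 131.5 kN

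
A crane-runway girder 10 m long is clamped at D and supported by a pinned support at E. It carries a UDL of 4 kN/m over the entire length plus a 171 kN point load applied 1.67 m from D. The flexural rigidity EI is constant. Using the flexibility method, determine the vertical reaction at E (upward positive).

Remove the prop at E; the released (primary) structure is a cantilever built in at D.
Deflection at E on the released cantilever, summing each load's contribution:
  UDL 4: wL⁴/(8EI) = 5000/EI
  point load 171 at a = 1.67: Pa²(3L − a)/(6EI) = 2252/EI
  δ_0 = 7252/EI
Tip deflection under a unit load at E: L³/(3EI) = 333.3/EI.
Compatibility at E: δ_0 − R_E·δ_{EE} = 0, so R_E = 7252/333.3 = 21.76 kN.

R_E = 21.76 kN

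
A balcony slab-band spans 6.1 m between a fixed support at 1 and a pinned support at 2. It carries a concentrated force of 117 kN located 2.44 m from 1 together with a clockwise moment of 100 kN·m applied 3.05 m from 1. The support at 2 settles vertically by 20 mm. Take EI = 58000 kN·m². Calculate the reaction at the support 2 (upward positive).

Release the roller at 2. Primary structure: cantilever fixed at 1.
Deflection at 2 on the released cantilever, summing each load's contribution:
  point load 117 at a = 2.44: Pa²(3L − a)/(6EI) = 1841/EI
  clockwise couple 100 at a = 3.05: M₀a(2L − a)/(2EI) = 1395/EI
  δ_0 = 3237/EI
Tip deflection under a unit load at 2: L³/(3EI) = 75.66/EI.
With EI = 58000 kN·m²: δ_0 = 0.055804 m and δ_{22} = 0.001304 m/kN.
Compatibility — the beam at 2 must follow the support down by 0.02 m: δ_0 − R_2·δ_{22} = 0.02, so R_2 = (0.055804 − 0.02)/0.001304 = 27.45 kN.

R_2 = 27.45 kN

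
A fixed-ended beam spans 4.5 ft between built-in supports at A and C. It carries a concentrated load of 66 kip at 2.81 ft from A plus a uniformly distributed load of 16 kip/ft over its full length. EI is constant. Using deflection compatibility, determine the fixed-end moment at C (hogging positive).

Release both end moments; the primary structure is a simply-supported span AC with redundants M_A and M_C.
Simple-span end rotations at A and C under the given loads:
  at A: point load 66 at a = 2.81: Pab(L + b)/(6LEI) = 71.86/EI
  at C: point load 66 at a = 2.81: Pab(L + a)/(6LEI) = 84.86/EI
  at A: UDL 16: wL³/(24EI) = 60.75/EI
  at C: UDL 16: wL³/(24EI) = 60.75/EI
  θ_A0 = 132.6/EI,  θ_C0 = 145.6/EI
Flexibility coefficients: a unit moment at one end gives L/(3EI) there and L/(6EI) at the far end, so f₁₁ = f₂₂ = 1.5/EI and f₁₂ = f₂₁ = 0.75/EI.
Compatibility — zero rotation at each built-in end:
  1.5 M_A + 0.75 M_C = 132.6
  0.75 M_A + 1.5 M_C = 145.6
Solving the pair gives M_A = 53.16 kip·ft and M_C = 70.49 kip·ft (hogging).

M_C = 70.49 kip·ft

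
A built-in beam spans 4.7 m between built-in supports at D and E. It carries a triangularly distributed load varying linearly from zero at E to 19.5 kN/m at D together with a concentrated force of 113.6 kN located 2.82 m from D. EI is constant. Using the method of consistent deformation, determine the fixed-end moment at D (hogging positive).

M_D = 72.79 kN·m

Release both end moments; the primary structure is a simply-supported span DE with redundants M_D and M_E.
Simple-span end rotations at D and E under the given loads:
  at D: triangular load, peak 19.5: w₀L³/(45EI) = 44.99/EI
  at E: triangular load, peak 19.5: 7w₀L³/(360EI) = 39.37/EI
  at D: point load 113.6 at a = 2.82: Pab(L + b)/(6LEI) = 140.5/EI
  at E: point load 113.6 at a = 2.82: Pab(L + a)/(6LEI) = 160.6/EI
  θ_D0 = 185.5/EI,  θ_E0 = 200/EI
Flexibility coefficients: a unit moment at one end gives L/(3EI) there and L/(6EI) at the far end, so f₁₁ = f₂₂ = 1.567/EI and f₁₂ = f₂₁ = 0.7833/EI.
Compatibility — zero rotation at each built-in end:
  1.567 M_D + 0.7833 M_E = 185.5
  0.7833 M_D + 1.567 M_E = 200
Solving the pair gives M_D = 72.79 kN·m and M_E = 91.24 kN·m (hogging).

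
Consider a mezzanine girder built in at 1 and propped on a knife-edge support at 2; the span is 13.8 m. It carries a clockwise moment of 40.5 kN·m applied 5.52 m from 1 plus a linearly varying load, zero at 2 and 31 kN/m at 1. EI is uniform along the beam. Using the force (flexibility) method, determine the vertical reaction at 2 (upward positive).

Remove the prop at 2; the released (primary) structure is a cantilever built in at 1.
Free-end deflection of the primary structure under the applied loading (downward +):
  clockwise couple 40.5 at a = 5.52: M₀a(2L − a)/(2EI) = 2468/EI
  triangular load, peak 31 at the fixed end: w₀L⁴/(30EI) = 37476/EI
  δ_0 = 39944/EI
Tip deflection under a unit load at 2: L³/(3EI) = 876/EI.
Compatibility at 2: δ_0 − R_2·δ_{22} = 0, so R_2 = 39944/876 = 45.6 kN.

R_2 = 45.6 kN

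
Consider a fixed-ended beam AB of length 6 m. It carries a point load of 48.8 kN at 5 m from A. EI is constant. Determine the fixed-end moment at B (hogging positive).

M_B = 33.89 kN·m

Release both end moments; the primary structure is a simply-supported span AB with redundants M_A and M_B.
On the primary (simply-supported) span, the end slopes from the loading are:
  at A: point load 48.8 at a = 5: Pab(L + b)/(6LEI) = 47.44/EI
  at B: point load 48.8 at a = 5: Pab(L + a)/(6LEI) = 74.56/EI
  θ_A0 = 47.44/EI,  θ_B0 = 74.56/EI
Flexibility coefficients: a unit moment at one end gives L/(3EI) there and L/(6EI) at the far end, so f₁₁ = f₂₂ = 2/EI and f₁₂ = f₂₁ = 1/EI.
Compatibility — zero rotation at each built-in end:
  2 M_A + 1 M_B = 47.44
  1 M_A + 2 M_B = 74.56
Solving the pair gives M_A = 6.778 kN·m and M_B = 33.89 kN·m (hogging).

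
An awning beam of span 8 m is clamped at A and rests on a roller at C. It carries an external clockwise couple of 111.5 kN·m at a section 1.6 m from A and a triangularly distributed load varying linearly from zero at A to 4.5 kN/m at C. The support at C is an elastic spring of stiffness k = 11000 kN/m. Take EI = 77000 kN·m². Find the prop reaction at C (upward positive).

R_C = 16.74 kN

Release the roller at C. Primary structure: cantilever fixed at A.
Deflection at C on the released cantilever, summing each load's contribution:
  clockwise couple 111.5 at a = 1.6: M₀a(2L − a)/(2EI) = 1284/EI
  triangular load, peak 4.5 at the free end: 11w₀L⁴/(120EI) = 1690/EI
  δ_0 = 2974/EI
Flexibility coefficient — unit upward force at C: δ_{CC} = L³/(3EI) = 170.7/EI.
With EI = 77000 kN·m²: δ_0 = 0.038624 m and δ_{CC} = 0.002216 m/kN.
Compatibility — the spring shortens by R_C/k under the reaction it provides: δ_0 − R_C·δ_{CC} = R_C/k. With 1/k = 0.000091 m/kN, R_C = δ_0 / (δ_{CC} + 1/k) = 0.038624 / (0.002216 + 0.000091) = 16.74 kN.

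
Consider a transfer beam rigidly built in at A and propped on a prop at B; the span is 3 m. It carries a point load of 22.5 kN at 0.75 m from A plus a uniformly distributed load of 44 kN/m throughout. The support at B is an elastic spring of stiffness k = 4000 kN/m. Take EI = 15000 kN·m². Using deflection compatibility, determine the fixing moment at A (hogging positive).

M_A = 106 kN·m

Choose R_B as the redundant. The primary structure is the cantilever fixed at A.
Deflection at B on the released cantilever, summing each load's contribution:
  point load 22.5 at a = 0.75: Pa²(3L − a)/(6EI) = 17.4/EI
  UDL 44: wL⁴/(8EI) = 445.5/EI
  δ_0 = 462.9/EI
Flexibility coefficient — unit upward force at B: δ_{BB} = L³/(3EI) = 9/EI.
With EI = 15000 kN·m²: δ_0 = 0.03086 m and δ_{BB} = 0.0006 m/kN.
Compatibility — the spring shortens by R_B/k under the reaction it provides: δ_0 − R_B·δ_{BB} = R_B/k. With 1/k = 0.00025 m/kN, R_B = δ_0 / (δ_{BB} + 1/k) = 0.03086 / (0.0006 + 0.00025) = 36.31 kN.
Moment equilibrium about A: M_A = Σ(load moments about A) − R_B·L = 214.9 − 36.31×3 = 106 kN·m.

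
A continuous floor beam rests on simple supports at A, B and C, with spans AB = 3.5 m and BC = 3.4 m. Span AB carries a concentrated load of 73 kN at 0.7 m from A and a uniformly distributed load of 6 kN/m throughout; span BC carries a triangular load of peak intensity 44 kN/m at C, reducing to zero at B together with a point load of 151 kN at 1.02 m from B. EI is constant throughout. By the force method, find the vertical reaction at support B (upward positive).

Insert a hinge at B; M_B is the redundant, and each span becomes simply supported.
End slopes at the hinge B, treating each span as simply supported:
  span AB: point load 73 at a = 0.7: Pab(L + a)/(6LEI) = 28.62/EI
  span AB: UDL 6: wL³/(24EI) = 10.72/EI
  span BC: triangular load, peak 44: 7w₀L³/(360EI) = 33.63/EI
  span BC: point load 151 at a = 1.02: Pab(L + b)/(6LEI) = 103.9/EI
  relative rotation θ_0 = (39.33 + 137.5)/EI = 176.8/EI
A unit hogging moment at B produces rotation L₁/(3EI) + L₂/(3EI) = 2.3/EI.
Slope continuity at B: θ_0 = M_B·2.3/EI, so M_B = 176.8/2.3 = 76.88 kN·m (hogging).
Span AB, ΣM about A with M_B applied at B: R_B^{AB}·3.5 = 87.85 + 76.88, so R_B^{AB} = 47.07 kN and R_A = 94 − 47.07 = 46.93 kN.
Span BC, ΣM about C: R_B^{BC}·3.4 = 444.2 + 76.88, so R_B^{BC} = 153.2 kN and R_C = 225.8 − 153.2 = 72.56 kN.
R_B = 47.07 + 153.2 = 200.3 kN.

R_B = 200.3 kN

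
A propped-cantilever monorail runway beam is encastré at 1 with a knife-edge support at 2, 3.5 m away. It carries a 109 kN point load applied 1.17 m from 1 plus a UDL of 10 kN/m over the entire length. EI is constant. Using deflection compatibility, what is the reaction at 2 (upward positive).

R_2 = 29.36 kN

Remove the prop at 2; the released (primary) structure is a cantilever built in at 1.
Free-end deflection of the primary structure under the applied loading (downward +):
  point load 109 at a = 1.17: Pa²(3L − a)/(6EI) = 232/EI
  UDL 10: wL⁴/(8EI) = 187.6/EI
  δ_0 = 419.6/EI
Tip deflection under a unit load at 2: L³/(3EI) = 14.29/EI.
Compatibility at 2: δ_0 − R_2·δ_{22} = 0, so R_2 = 419.6/14.29 = 29.36 kN.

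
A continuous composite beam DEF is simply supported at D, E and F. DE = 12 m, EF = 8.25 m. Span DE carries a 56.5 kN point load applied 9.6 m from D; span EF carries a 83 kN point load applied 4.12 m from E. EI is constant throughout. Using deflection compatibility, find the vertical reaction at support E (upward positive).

R_E = 109.3 kN

Release continuity at E by inserting a hinge; the redundant is the internal moment M_E. The primary structure is two simply-supported spans DE and EF.
Discontinuity in slope at E on the released structure — sum the simple-span end rotations:
  span DE: point load 56.5 at a = 9.6: Pab(L + a)/(6LEI) = 390.5/EI
  span EF: point load 83 at a = 4.12: Pab(L + b)/(6LEI) = 353.2/EI
  relative rotation θ_0 = (390.5 + 353.2)/EI = 743.7/EI
A unit hogging moment at E produces rotation L₁/(3EI) + L₂/(3EI) = 6.75/EI.
Slope continuity at E: θ_0 = M_E·6.75/EI, so M_E = 743.7/6.75 = 110.2 kN·m (hogging).
Span DE, ΣM about D with M_E applied at E: R_E^{DE}·12 = 542.4 + 110.2, so R_E^{DE} = 54.38 kN and R_D = 56.5 − 54.38 = 2.118 kN.
Span EF, ΣM about F: R_E^{EF}·8.25 = 342.8 + 110.2, so R_E^{EF} = 54.91 kN and R_F = 83 − 54.91 = 28.09 kN.
R_E = 54.38 + 54.91 = 109.3 kN.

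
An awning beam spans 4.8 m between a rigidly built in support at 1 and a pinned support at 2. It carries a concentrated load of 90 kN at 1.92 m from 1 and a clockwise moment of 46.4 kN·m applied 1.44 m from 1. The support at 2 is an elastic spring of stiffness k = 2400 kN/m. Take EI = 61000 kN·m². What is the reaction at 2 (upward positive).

R_2 = 15.46 kN

Take the reaction at 2 as the redundant and release it; the primary structure is a cantilever fixed at 1.
Downward deflection at the released point 2 due to the loads:
  point load 90 at a = 1.92: Pa²(3L − a)/(6EI) = 690.1/EI
  clockwise couple 46.4 at a = 1.44: M₀a(2L − a)/(2EI) = 272.6/EI
  δ_0 = 962.7/EI
Flexibility coefficient — unit upward force at 2: δ_{22} = L³/(3EI) = 36.86/EI.
With EI = 61000 kN·m²: δ_0 = 0.015782 m and δ_{22} = 0.000604 m/kN.
Compatibility — the spring shortens by R_2/k under the reaction it provides: δ_0 − R_2·δ_{22} = R_2/k. With 1/k = 0.000417 m/kN, R_2 = δ_0 / (δ_{22} + 1/k) = 0.015782 / (0.000604 + 0.000417) = 15.46 kN.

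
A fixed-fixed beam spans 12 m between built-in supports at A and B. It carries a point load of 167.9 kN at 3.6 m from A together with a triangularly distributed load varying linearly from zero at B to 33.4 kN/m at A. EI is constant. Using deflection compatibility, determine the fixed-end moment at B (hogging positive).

M_B = 287.3 kN·m

Take the two fixed-end moments M_A, M_B as redundants; the released structure is the simple span AB.
On the primary (simply-supported) span, the end slopes from the loading are:
  at A: point load 167.9 at a = 3.6: Pab(L + b)/(6LEI) = 1439/EI
  at B: point load 167.9 at a = 3.6: Pab(L + a)/(6LEI) = 1100/EI
  at A: triangular load, peak 33.4: w₀L³/(45EI) = 1283/EI
  at B: triangular load, peak 33.4: 7w₀L³/(360EI) = 1122/EI
  θ_A0 = 2721/EI,  θ_B0 = 2222/EI
Flexibility coefficients: a unit moment at one end gives L/(3EI) there and L/(6EI) at the far end, so f₁₁ = f₂₂ = 4/EI and f₁₂ = f₂₁ = 2/EI.
Compatibility — zero rotation at each built-in end:
  4 M_A + 2 M_B = 2721
  2 M_A + 4 M_B = 2222
Solving the pair gives M_A = 536.7 kN·m and M_B = 287.3 kN·m (hogging).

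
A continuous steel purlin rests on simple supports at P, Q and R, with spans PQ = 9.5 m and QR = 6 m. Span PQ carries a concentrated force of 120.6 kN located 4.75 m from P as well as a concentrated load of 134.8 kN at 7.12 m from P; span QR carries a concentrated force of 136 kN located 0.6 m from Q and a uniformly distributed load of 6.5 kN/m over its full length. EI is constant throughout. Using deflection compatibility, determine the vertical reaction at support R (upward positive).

Take M_Q as the redundant. Released structure: two simple spans PQ and QR with a hinge at Q.
Discontinuity in slope at Q on the released structure — sum the simple-span end rotations:
  span PQ: point load 120.6 at a = 4.75: Pab(L + a)/(6LEI) = 680.3/EI
  span PQ: point load 134.8 at a = 7.12: Pab(L + a)/(6LEI) = 666/EI
  span QR: point load 136 at a = 0.6: Pab(L + b)/(6LEI) = 139.5/EI
  span QR: UDL 6.5: wL³/(24EI) = 58.5/EI
  relative rotation θ_0 = (1346 + 198)/EI = 1544/EI
A unit hogging moment at Q produces rotation L₁/(3EI) + L₂/(3EI) = 5.167/EI.
Slope continuity at Q: θ_0 = M_Q·5.167/EI, so M_Q = 1544/5.167 = 298.9 kN·m (hogging).
Span QR, ΣM about R: R_Q^{QR}·6 = 851.4 + 298.9, so R_Q^{QR} = 191.7 kN and R_R = 175 − 191.7 = -16.72 kN.

R_R = -16.72 kN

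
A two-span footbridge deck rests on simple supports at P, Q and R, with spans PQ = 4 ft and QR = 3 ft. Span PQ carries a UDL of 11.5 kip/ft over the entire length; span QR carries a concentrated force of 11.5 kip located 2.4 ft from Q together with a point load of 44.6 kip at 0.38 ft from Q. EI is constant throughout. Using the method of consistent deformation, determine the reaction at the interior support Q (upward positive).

R_Q = 76.21 kip

Take M_Q as the redundant. Released structure: two simple spans PQ and QR with a hinge at Q.
Rotations at Q on the released spans (each span's end-slope, ×1/EI):
  span PQ: UDL 11.5: wL³/(24EI) = 30.67/EI
  span QR: point load 11.5 at a = 2.4: Pab(L + b)/(6LEI) = 3.312/EI
  span QR: point load 44.6 at a = 0.38: Pab(L + b)/(6LEI) = 13.86/EI
  relative rotation θ_0 = (30.67 + 17.18)/EI = 47.84/EI
A unit hogging moment at Q produces rotation L₁/(3EI) + L₂/(3EI) = 2.333/EI.
Slope continuity at Q: θ_0 = M_Q·2.333/EI, so M_Q = 47.84/2.333 = 20.5 kip·ft (hogging).
Span PQ, ΣM about P with M_Q applied at Q: R_Q^{PQ}·4 = 92 + 20.5, so R_Q^{PQ} = 28.13 kip and R_P = 46 − 28.13 = 17.87 kip.
Span QR, ΣM about R: R_Q^{QR}·3 = 123.8 + 20.5, so R_Q^{QR} = 48.09 kip and R_R = 56.1 − 48.09 = 8.015 kip.
R_Q = 28.13 + 48.09 = 76.21 kip.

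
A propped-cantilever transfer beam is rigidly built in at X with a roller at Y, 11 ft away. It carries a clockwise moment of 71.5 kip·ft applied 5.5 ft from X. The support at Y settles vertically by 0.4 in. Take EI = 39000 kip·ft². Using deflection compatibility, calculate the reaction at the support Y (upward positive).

R_Y = 4.382 kip

Take the reaction at Y as the redundant and release it; the primary structure is a cantilever fixed at X.
Free-end deflection of the primary structure under the applied loading (downward +):
  clockwise couple 71.5 at a = 5.5: M₀a(2L − a)/(2EI) = 3244/EI
Flexibility coefficient — unit upward force at Y: δ_{YY} = L³/(3EI) = 443.7/EI.
With EI = 39000 kip·ft²: δ_0 = 0.083187 ft and δ_{YY} = 0.011376 ft/kip.
Compatibility — the beam at Y must follow the support down by 0.03333 ft: δ_0 − R_Y·δ_{YY} = 0.03333, so R_Y = (0.083187 − 0.03333)/0.011376 = 4.382 kip.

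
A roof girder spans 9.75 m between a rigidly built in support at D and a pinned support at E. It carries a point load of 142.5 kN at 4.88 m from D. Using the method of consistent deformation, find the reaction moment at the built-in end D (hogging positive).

M_D = 260.4 kN·m

Remove the prop at E; the released (primary) structure is a cantilever built in at D.
Free-end deflection of the primary structure under the applied loading (downward +):
  point load 142.5 at a = 4.88: Pa²(3L − a)/(6EI) = 13783/EI
Tip deflection under a unit load at E: L³/(3EI) = 309/EI.
The prop prevents deflection at E: R_E = δ_0/δ_{EE} = 13783/309 = 44.61 kN.
Moment equilibrium about D: M_D = Σ(load moments about D) − R_E·L = 695.4 − 44.61×9.75 = 260.4 kN·m.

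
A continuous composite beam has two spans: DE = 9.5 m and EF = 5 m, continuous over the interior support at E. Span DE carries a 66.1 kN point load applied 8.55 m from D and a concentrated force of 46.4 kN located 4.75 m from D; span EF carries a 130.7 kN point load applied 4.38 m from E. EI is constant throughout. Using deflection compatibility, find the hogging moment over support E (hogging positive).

M_E = 103.1 kN·m

Take M_E as the redundant. Released structure: two simple spans DE and EF with a hinge at E.
Rotations at E on the released spans (each span's end-slope, ×1/EI):
  span DE: point load 66.1 at a = 8.55: Pab(L + a)/(6LEI) = 170/EI
  span DE: point load 46.4 at a = 4.75: Pab(L + a)/(6LEI) = 261.7/EI
  span EF: point load 130.7 at a = 4.38: Pab(L + b)/(6LEI) = 66.49/EI
  relative rotation θ_0 = (431.7 + 66.49)/EI = 498.2/EI
A unit hogging moment at E produces rotation L₁/(3EI) + L₂/(3EI) = 4.833/EI.
Slope continuity at E: θ_0 = M_E·4.833/EI, so M_E = 498.2/4.833 = 103.1 kN·m (hogging).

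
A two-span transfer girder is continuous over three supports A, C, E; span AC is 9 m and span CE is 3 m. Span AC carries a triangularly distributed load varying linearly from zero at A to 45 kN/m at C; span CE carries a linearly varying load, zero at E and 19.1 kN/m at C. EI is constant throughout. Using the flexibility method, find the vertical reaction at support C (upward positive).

Insert a hinge at C; M_C is the redundant, and each span becomes simply supported.
End slopes at the hinge C, treating each span as simply supported:
  span AC: triangular load, peak 45: w₀L³/(45EI) = 729/EI
  span CE: triangular load, peak 19.1: w₀L³/(45EI) = 11.46/EI
  relative rotation θ_0 = (729 + 11.46)/EI = 740.5/EI
A unit hogging moment at C produces rotation L₁/(3EI) + L₂/(3EI) = 4/EI.
Slope continuity at C: θ_0 = M_C·4/EI, so M_C = 740.5/4 = 185.1 kN·m (hogging).
Span AC, ΣM about A with M_C applied at C: R_C^{AC}·9 = 1215 + 185.1, so R_C^{AC} = 155.6 kN and R_A = 202.5 − 155.6 = 46.93 kN.
Span CE, ΣM about E: R_C^{CE}·3 = 57.3 + 185.1, so R_C^{CE} = 80.81 kN and R_E = 28.65 − 80.81 = -52.16 kN.
R_C = 155.6 + 80.81 = 236.4 kN.

R_C = 236.4 kN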